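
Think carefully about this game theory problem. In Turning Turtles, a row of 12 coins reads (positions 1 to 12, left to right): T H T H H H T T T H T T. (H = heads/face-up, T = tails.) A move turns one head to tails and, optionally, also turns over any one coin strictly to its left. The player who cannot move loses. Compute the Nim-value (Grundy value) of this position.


Coins: T H T H H H T T T H T T
Key fact: a single head at position k behaves exactly like a Nim heap of size k (turning it to T and optionally flipping a coin at j < k corresponds to moving the heap from k to j, or to 0), and heads combine as a disjunctive sum (two heads at the same place would cancel, matching j XOR j = 0). So the Nim-value is the XOR of the 1-indexed positions of the heads.
Face-up positions (1-indexed): [2, 4, 5, 6, 10]
XOR 0 with 2: 0 XOR 2 = 2
XOR 2 with 4: 2 XOR 4 = 6
XOR 6 with 5: 6 XOR 5 = 3
XOR 3 with 6: 3 XOR 6 = 5
XOR 5 with 10: 5 XOR 10 = 15
Nim-value = 15

15


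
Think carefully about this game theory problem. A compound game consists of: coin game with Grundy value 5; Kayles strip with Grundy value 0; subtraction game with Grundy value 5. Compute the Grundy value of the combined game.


By the Sprague-Grundy theorem, the Grundy value of a sum of games is the XOR of individual Grundy values.
coin game: Grundy value = 5. Running XOR: 0 XOR 5 = 5
Kayles strip: Grundy value = 0. Running XOR: 5 XOR 0 = 5
subtraction game: Grundy value = 5. Running XOR: 5 XOR 5 = 0
The combined Grundy value is 0.

0


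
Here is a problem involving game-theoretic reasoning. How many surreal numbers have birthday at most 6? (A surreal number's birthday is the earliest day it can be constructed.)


Day 0: {|} = 0 is born. Count = 1.
Day n: the number of surreal numbers born by day n is 2^(n+1) - 1.
By day 0: 2^1 - 1 = 1
By day 1: 2^2 - 1 = 3
By day 2: 2^3 - 1 = 7
By day 3: 2^4 - 1 = 15
By day 4: 2^5 - 1 = 31
By day 5: 2^6 - 1 = 63
By day 6: 2^7 - 1 = 127
By day 6: 127 surreal numbers.

127


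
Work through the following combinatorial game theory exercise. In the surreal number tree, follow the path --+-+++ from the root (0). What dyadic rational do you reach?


Sign expansion: --+-+++
Rule: track bounds (lo, hi), initially (-inf, +inf). On '+', the current value becomes lo and we move to the simplest number in (value, hi): value + 1 if hi = +inf, otherwise the midpoint (value + hi)/2. On '-', the current value becomes hi and we move to value - 1 if lo = -inf, otherwise the midpoint (lo + value)/2.
Start at 0.
Step 1: sign = -, move left. Bounds: (-inf, 0). Value = -1
Step 2: sign = -, move left. Bounds: (-inf, -1). Value = -2
Step 3: sign = +, move right. Bounds: (-2, -1). Value = -3/2
Step 4: sign = -, move left. Bounds: (-2, -3/2). Value = -7/4
Step 5: sign = +, move right. Bounds: (-7/4, -3/2). Value = -13/8
Step 6: sign = +, move right. Bounds: (-13/8, -3/2). Value = -25/16
Step 7: sign = +, move right. Bounds: (-25/16, -3/2). Value = -49/32
The surreal number with sign expansion --+-+++ is -49/32.

-49/32


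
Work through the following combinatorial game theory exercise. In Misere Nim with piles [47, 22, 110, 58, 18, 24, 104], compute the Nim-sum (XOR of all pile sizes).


We need the XOR (exclusive or) of all pile sizes.
After XOR-ing pile 1 (size 47): 0 XOR 47 = 47
After XOR-ing pile 2 (size 22): 47 XOR 22 = 57
After XOR-ing pile 3 (size 110): 57 XOR 110 = 87
After XOR-ing pile 4 (size 58): 87 XOR 58 = 109
After XOR-ing pile 5 (size 18): 109 XOR 18 = 127
After XOR-ing pile 6 (size 24): 127 XOR 24 = 103
After XOR-ing pile 7 (size 104): 103 XOR 104 = 15
The Nim-value of this position is 15.

15


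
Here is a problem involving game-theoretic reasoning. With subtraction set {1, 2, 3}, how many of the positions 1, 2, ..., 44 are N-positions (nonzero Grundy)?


Subtraction set S = {1, 2, 3}, so G(n) = n mod 4.
G(n) = 0 when n is a multiple of 4.
Multiples of 4 in [1, 44]: 11
N-positions (nonzero Grundy) = 44 - 11 = 33

33


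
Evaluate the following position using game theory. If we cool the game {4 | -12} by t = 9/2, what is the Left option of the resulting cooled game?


Original game: {4 | -12} (a switch {a | b} with a > b).
Cooling by t (for t below the temperature (a - b)/2 = 8) taxes each move by t: {a | b} cooled by t is {a - t | b + t}.
Cooling amount: t = 9/2
Cooled Left option: 4 - 9/2 = -1/2
Cooled Right option: -12 + 9/2 = -15/2
Cooled game: {-1/2 | -15/2}
Left option = -1/2

-1/2


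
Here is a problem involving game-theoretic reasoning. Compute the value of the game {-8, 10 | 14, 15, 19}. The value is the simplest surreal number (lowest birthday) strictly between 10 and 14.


Left options: {-8, 10}, max = 10
Right options: {14, 15, 19}, min = 14
All options are numbers and max(Left) < min(Right), so by the simplicity theorem the value is the simplest (earliest-born) number strictly between 10 and 14.
Integers 11 through 13 all lie strictly between 10 and 14.
Among integers, the simplest (lowest birthday = smallest |n|; 0 is born on day 0, +-n on day n) is 11.
No non-integer in the interval can be simpler: if x is a non-integer in the interval, then floor(x) or ceil(x) also lies in the interval (the interval contains an integer), and both are proper prefixes of x's sign expansion, i.e. born earlier. So the game value is 11.
Game value = 11

11


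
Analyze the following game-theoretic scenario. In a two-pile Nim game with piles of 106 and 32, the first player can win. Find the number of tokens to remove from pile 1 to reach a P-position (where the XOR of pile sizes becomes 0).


Piles: 106 and 32
Current XOR: 106 XOR 32 = 74 (non-zero, so this is an N-position).
To make the XOR zero, we need to find a move that balances the piles.
For pile 1 (size 106): target = 106 XOR 74 = 32
We reduce pile 1 from 106 to 32.
Tokens removed: 106 - 32 = 74
Verification: 32 XOR 32 = 0

74


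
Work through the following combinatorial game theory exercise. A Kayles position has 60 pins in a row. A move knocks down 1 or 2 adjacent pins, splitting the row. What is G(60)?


Kayles: a move removes 1 or 2 adjacent pins from a contiguous row.
Removing pins from a row of k leaves two independent rows (a, b) with a + b = k - 1 (one pin) or a + b = k - 2 (two pins); an end removal gives a = 0.
By Sprague-Grundy, G(k) = mex{ G(a) XOR G(b) } over all these splits. G(0) = 0.
G(1): splits (0,0):0^0=0 -> mex({0}) = 1
G(2): splits (0,1):0^1=1 (0,0):0^0=0 -> mex({0, 1}) = 2
G(3): splits (0,2):0^2=2 (1,1):1^1=0 (0,1):0^1=1 -> mex({0, 1, 2}) = 3
G(4): splits (0,3):0^3=3 (1,2):1^2=3 (0,2):0^2=2 (1,1):1^1=0 -> mex({0, 2, 3}) = 1
G(5): splits (0,4):0^1=1 (1,3):1^3=2 (2,2):2^2=0 (0,3):0^3=3 (1,2):1^2=3 -> mex({0, 1, 2, 3}) = 4
G(6) = mex({0, 1, 2, 4}) = 3
G(7) = mex({0, 1, 3, 4, 5}) = 2
G(8) = mex({0, 2, 3, 5, 6}) = 1
G(9) = mex({0, 1, 2, 3, 6, 7}) = 4
G(10) = mex({0, 1, 3, 4, 5, 7}) = 2
G(11) = mex({0, 1, 2, 3, 4, 5}) = 6
G(12) = mex({0, 1, 2, 3, 5, 6, 7}) = 4
G(13) = mex({0, 2, 3, 4, 6, 7}) = 1
G(14) = mex({0, 1, 4, 5, 6, 7}) = 2
G(15) = mex({0, 1, 2, 3, 4, 5, 6}) = 7
G(16) = mex({0, 2, 3, 5, 6, 7}) = 1
G(17) = mex({0, 1, 2, 3, 5, 6, 7}) = 4
G(18) = mex({0, 1, 2, 4, 5, 6}) = 3
G(19) = mex({0, 1, 3, 4, 5, 7}) = 2
G(20) = mex({0, 2, 3, 4, 5, 6, 7}) = 1
G(21) = mex({0, 1, 2, 3, 5, 6, 7}) = 4
G(22) = mex({0, 1, 2, 3, 4, 5, 7}) = 6
G(23) = mex({0, 1, 2, 3, 4, 5, 6}) = 7
G(24) = mex({0, 1, 2, 3, 5, 6, 7}) = 4
G(25) = mex({0, 2, 3, 4, 6, 7}) = 1
G(26) = mex({0, 1, 3, 4, 5, 6, 7}) = 2
G(27) = mex({0, 1, 2, 3, 4, 5, 6, 7}) = 8
G(28) = mex({0, 1, 2, 3, 4, 6, 7, 8}) = 5
G(29) = mex({0, 1, 2, 3, 5, 6, 7, 8, 9}) = 4
G(30) = mex({0, 1, 2, 3, 4, 5, 6, 9, 10}) = 7
G(31) = mex({0, 1, 3, 4, 5, 7, 10, 11}) = 2
G(32) = mex({0, 2, 3, 4, 5, 6, 7, 9, 11}) = 1
G(33) = mex({0, 1, 2, 3, 4, 5, 6, 7, 9, 12}) = 8
G(34) = mex({0, 1, 2, 3, 4, 5, 7, 8, 11, 12}) = 6
G(35) = mex({0, 1, 2, 3, 4, 5, 6, 8, 9, 10, 11}) = 7
G(36) = mex({0, 1, 2, 3, 5, 6, 7, 9, 10}) = 4
G(37) = mex({0, 2, 3, 4, 6, 7, 9, 10, 11, 12}) = 1
G(38) = mex({0, 1, 3, 4, 5, 6, 7, 9, 10, 11, 12}) = 2
G(39) = mex({0, 1, 2, 4, 5, 6, 7, 9, 10, 12, 14}) = 3
G(40) = mex({0, 2, 3, 4, 6, 7, 11, 12, 14}) = 1
G(41) = mex({0, 1, 2, 3, 5, 6, 7, 9, 10, 11, 12}) = 4
G(42) = mex({0, 1, 2, 3, 4, 5, 6, 9, 10}) = 7
G(43) = mex({0, 1, 3, 4, 5, 7, 9, 10, 12, 15}) = 2
G(44) = mex({0, 2, 3, 4, 5, 6, 7, 9, 10, 12, 15}) = 1
G(45) = mex({0, 1, 2, 3, 4, 5, 6, 7, 9, 10, 12, 14}) = 8
G(46) = mex({0, 1, 3, 4, 5, 7, 8, 11, 12, 14}) = 2
G(47) = mex({0, 1, 2, 3, 4, 5, 6, 8, 9, 10, 11, 12}) = 7
G(48) = mex({0, 1, 2, 3, 5, 6, 7, 9, 10}) = 4
G(49) = mex({0, 2, 3, 4, 6, 7, 9, 10, 11, 12, 15}) = 1
G(50) = mex({0, 1, 4, 5, 6, 7, 9, 11, 12, 14, 15}) = 2
G(51) = mex({0, 1, 2, 3, 4, 5, 6, 7, 9, 12, 14, 15}) = 8
G(52) = mex({0, 2, 3, 4, 5, 6, 7, 8, 11, 12, 15}) = 1
G(53) = mex({0, 1, 2, 3, 5, 6, 7, 8, 9, 10, 11, 12}) = 4
G(54) = mex({0, 1, 2, 3, 4, 5, 6, 9, 10}) = 7
G(55) = mex({0, 1, 3, 4, 5, 7, 9, 10, 11, 12}) = 2
G(56) = mex({0, 2, 3, 4, 5, 6, 7, 9, 10, 11, 12, 13, 14}) = 1
G(57) = mex({0, 1, 2, 3, 5, 6, 7, 9, 10, 12, 13, 14, 15}) = 4
G(58) = mex({0, 1, 3, 4, 5, 7, 11, 12, 14, 15}) = 2
G(59) = mex({0, 1, 2, 3, 4, 5, 6, 9, 10, 11, 12, 15}) = 7
G(60) = mex({0, 1, 2, 3, 5, 6, 7, 9, 10}) = 4
Therefore G(60) = 4.

4


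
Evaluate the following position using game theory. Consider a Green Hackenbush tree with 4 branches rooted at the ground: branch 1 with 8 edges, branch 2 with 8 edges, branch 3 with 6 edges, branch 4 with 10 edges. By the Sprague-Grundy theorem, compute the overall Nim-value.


The tree has 4 branches from the ground vertex.
In Green Hackenbush, the Nim-value of a simple path of length k is k.
Branch 1: length 8, Nim-value = 8
Branch 2: length 8, Nim-value = 8
Branch 3: length 6, Nim-value = 6
Branch 4: length 10, Nim-value = 10
Total Nim-value = XOR of all branch values:
0 XOR 8 = 8
8 XOR 8 = 0
0 XOR 6 = 6
6 XOR 10 = 12
Nim-value of the tree = 12

12


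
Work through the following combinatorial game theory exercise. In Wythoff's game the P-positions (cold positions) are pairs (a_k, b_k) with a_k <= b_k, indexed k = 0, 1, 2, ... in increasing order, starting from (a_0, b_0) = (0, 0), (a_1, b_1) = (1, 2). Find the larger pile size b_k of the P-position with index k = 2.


By Wythoff's theorem, a_k = floor(k * phi) and b_k = floor(k * phi^2) = a_k + k, where phi = (1 + sqrt(5))/2 is the golden ratio.
phi = (1 + sqrt(5))/2 = 1.618034
phi^2 = phi + 1 = 2.618034
k = 2
k * phi^2 = 2 * 2.618034 = 5.236068
b_2 = floor(k * phi^2) = 5 (check: a_2 + k = 3 + 2 = 5)

5


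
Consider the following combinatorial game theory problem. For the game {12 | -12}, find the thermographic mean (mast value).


Game = {12 | -12}, a switch {a | b} with numbers a > b.
Its thermograph has left wall a - t and right wall b + t, which meet at t = (a - b)/2, where both equal (a + b)/2. So the mast (mean value) is at (a + b)/2.
Mean = (12 + (-12))/2 = 0/2 = 0

0


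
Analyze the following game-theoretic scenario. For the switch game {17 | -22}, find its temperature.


The game is {17 | -22}, a switch {a | b} with numbers a > b.
Cooling {a | b} by t gives {a - t | b + t}, which stops being hot when a - t = b + t, i.e. at t = (a - b)/2. So the temperature of a switch is (a - b)/2.
Temperature = (Left option - Right option) / 2
= (17 - (-22)) / 2
= 39 / 2
= 39/2

39/2


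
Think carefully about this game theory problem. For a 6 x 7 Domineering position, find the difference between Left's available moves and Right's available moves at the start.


Board is 6 x 7 (rows x cols).
Left (vertical) placements: (rows-1) * cols = 5 * 7 = 35
Right (horizontal) placements: rows * (cols-1) = 6 * 6 = 36
Advantage = Left - Right = 35 - 36 = -1

-1


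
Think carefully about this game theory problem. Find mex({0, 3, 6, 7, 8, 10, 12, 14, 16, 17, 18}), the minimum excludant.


Set = {0, 3, 6, 7, 8, 10, 12, 14, 16, 17, 18}
0 is in the set.
1 is NOT in the set. This is the mex.
mex = 1

1


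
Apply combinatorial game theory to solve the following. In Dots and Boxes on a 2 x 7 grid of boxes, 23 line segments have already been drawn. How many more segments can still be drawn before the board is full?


Grid: 2 x 7 boxes, i.e. 3 rows and 8 columns of dots.
Horizontal edges: (rows + 1) * cols = 3 * 7 = 21
Vertical edges: rows * (cols + 1) = 2 * 8 = 16
Total edges: 21 + 16 = 37
Edges drawn: 23
Remaining: 37 - 23 = 14

14


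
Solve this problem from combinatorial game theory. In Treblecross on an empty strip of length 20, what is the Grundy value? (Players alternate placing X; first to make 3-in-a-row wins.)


Treblecross: place X on empty cells; 3-in-a-row wins.
Playing within two cells of an existing X lets the opponent win at once, so sensible play treats the cells i-2..i+2 around each X as dead. The player left with no safe cell loses, so this is a normal-play take-away game on strips of safe cells.
Placing X at cell i (0-indexed) of a strip of k safe cells leaves independent strips of sizes max(0, i-2) and max(0, k-i-3). Hence G(k) = mex{ G(max(0,i-2)) XOR G(max(0,k-i-3)) : 0 <= i < k }, with G(0) = 0.
G(1): splits (0,0):0^0=0 -> mex({0}) = 1
G(2): splits (0,0):0^0=0 -> mex({0}) = 1
G(3): splits (0,0):0^0=0 -> mex({0}) = 1
G(4): splits (0,1):0^1=1 (0,0):0^0=0 -> mex({0, 1}) = 2
G(5): splits (0,2):0^1=1 (0,1):0^1=1 (0,0):0^0=0 -> mex({0, 1}) = 2
G(6) = mex({1}) = 0
G(7) = mex({0, 1, 2}) = 3
G(8) = mex({0, 1, 2}) = 3
G(9) = mex({0, 2}) = 1
G(10) = mex({0, 2, 3}) = 1
G(11) = mex({0, 3}) = 1
G(12) = mex({1, 3}) = 0
G(13) = mex({0, 1, 2, 3}) = 4
G(14) = mex({0, 1, 2}) = 3
G(15) = mex({0, 1, 2}) = 3
G(16) = mex({0, 1, 2, 4}) = 3
G(17) = mex({0, 1, 3, 4}) = 2
G(18) = mex({0, 1, 3, 4}) = 2
G(19) = mex({0, 1, 3, 5}) = 2
G(20) = mex({0, 1, 2, 3, 5}) = 4
Therefore G(20) = 4.

4


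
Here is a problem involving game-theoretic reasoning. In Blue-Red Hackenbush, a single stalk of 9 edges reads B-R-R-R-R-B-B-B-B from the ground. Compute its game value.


Edges (from ground): B-R-R-R-R-B-B-B-B
By Berlekamp's sign-expansion rule, a Blue-Red Hackenbush stalk has the value of the surreal number whose sign sequence is the edge sequence with B -> + and R -> -.
Sign sequence: +----++++
Trace the sign expansion in the surreal number tree, starting from 0:
Edge 1: B (sign +) -> bounds (0, +inf), value = 1
Edge 2: R (sign -) -> bounds (0, 1), value = 1/2
Edge 3: R (sign -) -> bounds (0, 1/2), value = 1/4
Edge 4: R (sign -) -> bounds (0, 1/4), value = 1/8
Edge 5: R (sign -) -> bounds (0, 1/8), value = 1/16
Edge 6: B (sign +) -> bounds (1/16, 1/8), value = 3/32
Edge 7: B (sign +) -> bounds (3/32, 1/8), value = 7/64
Edge 8: B (sign +) -> bounds (7/64, 1/8), value = 15/128
Edge 9: B (sign +) -> bounds (15/128, 1/8), value = 31/256
Game value = 31/256

31/256


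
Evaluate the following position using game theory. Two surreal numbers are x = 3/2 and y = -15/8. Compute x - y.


x = 3/2, y = -15/8
Converting to common denominator: 8
x = 12/8, y = -15/8
x - y = 3/2 - -15/8 = 27/8

27/8


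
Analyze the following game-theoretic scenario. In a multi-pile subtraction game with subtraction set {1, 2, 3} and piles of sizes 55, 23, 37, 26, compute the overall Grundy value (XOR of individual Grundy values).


Subtraction set: {1, 2, 3}
For this subtraction set, G(n) = n mod 4 (period = max + 1 = 4).
Pile 1 (size 55): G(55) = 55 mod 4 = 3
Pile 2 (size 23): G(23) = 23 mod 4 = 3
Pile 3 (size 37): G(37) = 37 mod 4 = 1
Pile 4 (size 26): G(26) = 26 mod 4 = 2
Total Grundy value = XOR of all: 3 XOR 3 XOR 1 XOR 2 = 3

3


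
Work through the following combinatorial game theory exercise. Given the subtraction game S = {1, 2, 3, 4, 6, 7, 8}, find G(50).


The subtraction set is S = {1, 2, 3, 4, 6, 7, 8}.
G(k) = mex{ G(k - s) : s in S, s <= k }. We compute iteratively: G(0) = 0.
G(1) = mex({0}) = 1
G(2) = mex({0, 1}) = 2
G(3) = mex({0, 1, 2}) = 3
G(4) = mex({0, 1, 2, 3}) = 4
G(5) = mex({1, 2, 3, 4}) = 0
G(6) = mex({0, 2, 3, 4}) = 1
G(7) = mex({0, 1, 3, 4}) = 2
G(8) = mex({0, 1, 2, 4}) = 3
G(9) = mex({0, 1, 2, 3}) = 4
G(10) = mex({1, 2, 3, 4}) = 0
G(11) = mex({0, 2, 3, 4}) = 1
G(12) = mex({0, 1, 3, 4}) = 2
Observe that G(5)..G(12) = 0, 1, 2, 3, 4, 0, 1, 2 repeats G(0)..G(7) = 0, 1, 2, 3, 4, 0, 1, 2.
For k >= max(S) = 8, G(k) is determined by the previous 8 values G(k-8)..G(k-1); a window of 8 consecutive values has recurred shifted by 5, so by induction G(k + 5) = G(k) for all k >= 0: the sequence is periodic from the start with period 5.
One period: G(0..4) = 0, 1, 2, 3, 4.
50 mod 5 = 0, so G(50) = G(0) = 0.

0


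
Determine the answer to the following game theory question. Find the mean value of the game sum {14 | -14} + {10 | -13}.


G1 = {14 | -14}, G2 = {10 | -13}
Each is a switch {a | b} with numbers a > b; its mean value is (a + b)/2, and mean value is additive over game sums: m(G1 + G2) = m(G1) + m(G2).
Mean of G1 = (14 + (-14))/2 = 0/2 = 0
Mean of G2 = (10 + (-13))/2 = -3/2 = -3/2
Mean of G1 + G2 = 0 + -3/2 = -3/2

-3/2


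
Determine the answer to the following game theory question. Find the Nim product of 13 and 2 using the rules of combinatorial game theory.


Nim multiplication is bilinear over XOR: (u XOR v) * w = (u*w) XOR (v*w).
So we split each operand into its bit components and XOR the pairwise Nim products.
13 = 1 + 4 + 8 (as XOR of powers of 2).
2 = 2 (as XOR of powers of 2).
Using the standard Nim-product table on single bits:
  2*2 = 3,   2*4 = 8,   2*8 = 12,
  4*4 = 6,   4*8 = 11,  8*8 = 13,
and  1*x = x (identity), k*l = l*k (commutative).
Pairwise Nim products:
  1 * 2 = 2
  4 * 2 = 8
  8 * 2 = 12
XOR them: 2 XOR 8 XOR 12 = 6.
Result: 13 * 2 = 6 (in Nim).

6


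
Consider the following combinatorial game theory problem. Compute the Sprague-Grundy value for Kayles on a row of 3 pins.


Kayles: a move removes 1 or 2 adjacent pins from a contiguous row.
Removing pins from a row of k leaves two independent rows (a, b) with a + b = k - 1 (one pin) or a + b = k - 2 (two pins); an end removal gives a = 0.
By Sprague-Grundy, G(k) = mex{ G(a) XOR G(b) } over all these splits. G(0) = 0.
G(1): splits (0,0):0^0=0 -> mex({0}) = 1
G(2): splits (0,1):0^1=1 (0,0):0^0=0 -> mex({0, 1}) = 2
G(3): splits (0,2):0^2=2 (1,1):1^1=0 (0,1):0^1=1 -> mex({0, 1, 2}) = 3
Therefore G(3) = 3.

3


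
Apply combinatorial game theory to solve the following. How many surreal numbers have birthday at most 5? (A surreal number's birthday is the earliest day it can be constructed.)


Day 0: {|} = 0 is born. Count = 1.
Day n: the number of surreal numbers born by day n is 2^(n+1) - 1.
By day 0: 2^1 - 1 = 1
By day 1: 2^2 - 1 = 3
By day 2: 2^3 - 1 = 7
By day 3: 2^4 - 1 = 15
By day 4: 2^5 - 1 = 31
By day 5: 2^6 - 1 = 63
By day 5: 63 surreal numbers.

63


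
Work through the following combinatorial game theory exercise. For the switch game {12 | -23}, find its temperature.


The game is {12 | -23}, a switch {a | b} with numbers a > b.
Cooling {a | b} by t gives {a - t | b + t}, which stops being hot when a - t = b + t, i.e. at t = (a - b)/2. So the temperature of a switch is (a - b)/2.
Temperature = (Left option - Right option) / 2
= (12 - (-23)) / 2
= 35 / 2
= 35/2

35/2


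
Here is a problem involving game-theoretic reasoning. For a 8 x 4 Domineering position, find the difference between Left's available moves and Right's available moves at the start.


Board is 8 x 4 (rows x cols).
Left (vertical) placements: (rows-1) * cols = 7 * 4 = 28
Right (horizontal) placements: rows * (cols-1) = 8 * 3 = 24
Advantage = Left - Right = 28 - 24 = 4

4


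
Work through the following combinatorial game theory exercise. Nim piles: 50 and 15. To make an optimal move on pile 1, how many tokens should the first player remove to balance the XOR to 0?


Piles: 50 and 15
Current XOR: 50 XOR 15 = 61 (non-zero, so this is an N-position).
To make the XOR zero, we need to find a move that balances the piles.
For pile 1 (size 50): target = 50 XOR 61 = 15
We reduce pile 1 from 50 to 15.
Tokens removed: 50 - 15 = 35
Verification: 15 XOR 15 = 0

35


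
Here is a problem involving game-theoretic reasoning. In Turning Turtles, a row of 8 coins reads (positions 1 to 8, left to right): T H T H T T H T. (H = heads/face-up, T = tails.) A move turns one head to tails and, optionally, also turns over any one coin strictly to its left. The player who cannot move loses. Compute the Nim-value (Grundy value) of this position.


Coins: T H T H T T H T
Key fact: a single head at position k behaves exactly like a Nim heap of size k (turning it to T and optionally flipping a coin at j < k corresponds to moving the heap from k to j, or to 0), and heads combine as a disjunctive sum (two heads at the same place would cancel, matching j XOR j = 0). So the Nim-value is the XOR of the 1-indexed positions of the heads.
Face-up positions (1-indexed): [2, 4, 7]
XOR 0 with 2: 0 XOR 2 = 2
XOR 2 with 4: 2 XOR 4 = 6
XOR 6 with 7: 6 XOR 7 = 1
Nim-value = 1

1


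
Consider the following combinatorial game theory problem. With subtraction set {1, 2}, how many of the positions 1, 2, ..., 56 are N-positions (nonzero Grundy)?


Subtraction set S = {1, 2}, so G(n) = n mod 3.
G(n) = 0 when n is a multiple of 3.
Multiples of 3 in [1, 56]: 18
N-positions (nonzero Grundy) = 56 - 18 = 38

38


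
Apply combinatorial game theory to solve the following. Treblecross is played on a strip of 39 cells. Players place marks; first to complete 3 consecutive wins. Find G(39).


Treblecross: place X on empty cells; 3-in-a-row wins.
Playing within two cells of an existing X lets the opponent win at once, so sensible play treats the cells i-2..i+2 around each X as dead. The player left with no safe cell loses, so this is a normal-play take-away game on strips of safe cells.
Placing X at cell i (0-indexed) of a strip of k safe cells leaves independent strips of sizes max(0, i-2) and max(0, k-i-3). Hence G(k) = mex{ G(max(0,i-2)) XOR G(max(0,k-i-3)) : 0 <= i < k }, with G(0) = 0.
G(1): splits (0,0):0^0=0 -> mex({0}) = 1
G(2): splits (0,0):0^0=0 -> mex({0}) = 1
G(3): splits (0,0):0^0=0 -> mex({0}) = 1
G(4): splits (0,1):0^1=1 (0,0):0^0=0 -> mex({0, 1}) = 2
G(5): splits (0,2):0^1=1 (0,1):0^1=1 (0,0):0^0=0 -> mex({0, 1}) = 2
G(6) = mex({1}) = 0
G(7) = mex({0, 1, 2}) = 3
G(8) = mex({0, 1, 2}) = 3
G(9) = mex({0, 2}) = 1
G(10) = mex({0, 2, 3}) = 1
G(11) = mex({0, 3}) = 1
G(12) = mex({1, 3}) = 0
G(13) = mex({0, 1, 2, 3}) = 4
G(14) = mex({0, 1, 2}) = 3
G(15) = mex({0, 1, 2}) = 3
G(16) = mex({0, 1, 2, 4}) = 3
G(17) = mex({0, 1, 3, 4}) = 2
G(18) = mex({0, 1, 3, 4}) = 2
G(19) = mex({0, 1, 3, 5}) = 2
G(20) = mex({0, 1, 2, 3, 5}) = 4
G(21) = mex({0, 1, 2, 3, 5}) = 4
G(22) = mex({1, 2, 6}) = 0
G(23) = mex({0, 1, 2, 3, 4, 6}) = 5
G(24) = mex({0, 1, 2, 3, 4}) = 5
G(25) = mex({0, 1, 3, 4, 7}) = 2
G(26) = mex({0, 1, 3, 4, 5, 7}) = 2
G(27) = mex({0, 1, 3, 5}) = 2
G(28) = mex({0, 1, 2, 5}) = 3
G(29) = mex({0, 1, 2, 4, 5, 6}) = 3
G(30) = mex({1, 2, 4, 6}) = 0
G(31) = mex({0, 1, 2, 3, 4, 6}) = 5
G(32) = mex({1, 2, 3, 4, 7}) = 0
G(33) = mex({0, 3, 7}) = 1
G(34) = mex({0, 2, 3, 5, 7}) = 1
G(35) = mex({0, 2, 3, 5, 6}) = 1
G(36) = mex({0, 1, 2, 5, 6}) = 3
G(37) = mex({0, 1, 2, 4, 5, 6}) = 3
G(38) = mex({0, 1, 2, 4}) = 3
G(39) = mex({0, 1, 2, 3, 4, 7}) = 5
Therefore G(39) = 5.

5


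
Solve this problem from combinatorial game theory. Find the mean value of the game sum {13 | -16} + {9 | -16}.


G1 = {13 | -16}, G2 = {9 | -16}
Each is a switch {a | b} with numbers a > b; its mean value is (a + b)/2, and mean value is additive over game sums: m(G1 + G2) = m(G1) + m(G2).
Mean of G1 = (13 + (-16))/2 = -3/2 = -3/2
Mean of G2 = (9 + (-16))/2 = -7/2 = -7/2
Mean of G1 + G2 = -3/2 + -7/2 = -5

-5


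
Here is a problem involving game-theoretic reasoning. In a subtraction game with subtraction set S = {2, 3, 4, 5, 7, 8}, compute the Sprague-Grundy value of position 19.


The subtraction set is S = {2, 3, 4, 5, 7, 8}.
G(k) = mex{ G(k - s) : s in S, s <= k }. We compute iteratively: G(0) = 0.
G(1) = mex({}) = 0
G(2) = mex({0}) = 1
G(3) = mex({0}) = 1
G(4) = mex({0, 1}) = 2
G(5) = mex({0, 1}) = 2
G(6) = mex({0, 1, 2}) = 3
G(7) = mex({0, 1, 2}) = 3
G(8) = mex({0, 1, 2, 3}) = 4
G(9) = mex({0, 1, 2, 3}) = 4
G(10) = mex({1, 2, 3, 4}) = 0
G(11) = mex({1, 2, 3, 4}) = 0
G(12) = mex({0, 2, 3, 4}) = 1
G(13) = mex({0, 2, 3, 4}) = 1
G(14) = mex({0, 1, 3, 4}) = 2
G(15) = mex({0, 1, 3, 4}) = 2
G(16) = mex({0, 1, 2, 4}) = 3
G(17) = mex({0, 1, 2, 4}) = 3
Observe that G(10)..G(17) = 0, 0, 1, 1, 2, 2, 3, 3 repeats G(0)..G(7) = 0, 0, 1, 1, 2, 2, 3, 3.
For k >= max(S) = 8, G(k) is determined by the previous 8 values G(k-8)..G(k-1); a window of 8 consecutive values has recurred shifted by 10, so by induction G(k + 10) = G(k) for all k >= 0: the sequence is periodic from the start with period 10.
One period: G(0..9) = 0, 0, 1, 1, 2, 2, 3, 3, 4, 4.
19 mod 10 = 9, so G(19) = G(9) = 4.

4


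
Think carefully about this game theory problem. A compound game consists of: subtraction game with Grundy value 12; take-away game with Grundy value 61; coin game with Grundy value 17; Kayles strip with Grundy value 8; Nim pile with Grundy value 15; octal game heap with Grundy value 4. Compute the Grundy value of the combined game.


By the Sprague-Grundy theorem, the Grundy value of a sum of games is the XOR of individual Grundy values.
subtraction game: Grundy value = 12. Running XOR: 0 XOR 12 = 12
take-away game: Grundy value = 61. Running XOR: 12 XOR 61 = 49
coin game: Grundy value = 17. Running XOR: 49 XOR 17 = 32
Kayles strip: Grundy value = 8. Running XOR: 32 XOR 8 = 40
Nim pile: Grundy value = 15. Running XOR: 40 XOR 15 = 39
octal game heap: Grundy value = 4. Running XOR: 39 XOR 4 = 35
The combined Grundy value is 35.

35


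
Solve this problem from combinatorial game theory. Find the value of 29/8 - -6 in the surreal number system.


x = 29/8, y = -6
Converting to common denominator: 8
x = 29/8, y = -48/8
x - y = 29/8 - -6 = 77/8

77/8


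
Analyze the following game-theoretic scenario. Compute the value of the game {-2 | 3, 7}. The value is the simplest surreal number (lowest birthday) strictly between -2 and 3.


Left options: {-2}, max = -2
Right options: {3, 7}, min = 3
All options are numbers and max(Left) < min(Right), so by the simplicity theorem the value is the simplest (earliest-born) number strictly between -2 and 3.
Integers -1 through 2 all lie strictly between -2 and 3.
Among integers, the simplest (lowest birthday = smallest |n|; 0 is born on day 0, +-n on day n) is 0.
No non-integer in the interval can be simpler: if x is a non-integer in the interval, then floor(x) or ceil(x) also lies in the interval (the interval contains an integer), and both are proper prefixes of x's sign expansion, i.e. born earlier. So the game value is 0.
Game value = 0

0


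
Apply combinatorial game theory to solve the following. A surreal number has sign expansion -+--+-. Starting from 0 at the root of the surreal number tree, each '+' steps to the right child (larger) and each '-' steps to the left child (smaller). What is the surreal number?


Sign expansion: -+--+-
Rule: track bounds (lo, hi), initially (-inf, +inf). On '+', the current value becomes lo and we move to the simplest number in (value, hi): value + 1 if hi = +inf, otherwise the midpoint (value + hi)/2. On '-', the current value becomes hi and we move to value - 1 if lo = -inf, otherwise the midpoint (lo + value)/2.
Start at 0.
Step 1: sign = -, move left. Bounds: (-inf, 0). Value = -1
Step 2: sign = +, move right. Bounds: (-1, 0). Value = -1/2
Step 3: sign = -, move left. Bounds: (-1, -1/2). Value = -3/4
Step 4: sign = -, move left. Bounds: (-1, -3/4). Value = -7/8
Step 5: sign = +, move right. Bounds: (-7/8, -3/4). Value = -13/16
Step 6: sign = -, move left. Bounds: (-7/8, -13/16). Value = -27/32
The surreal number with sign expansion -+--+- is -27/32.

-27/32


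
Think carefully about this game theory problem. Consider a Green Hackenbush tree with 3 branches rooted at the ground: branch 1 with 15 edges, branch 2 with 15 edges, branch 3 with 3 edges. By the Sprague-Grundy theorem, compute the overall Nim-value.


The tree has 3 branches from the ground vertex.
In Green Hackenbush, the Nim-value of a simple path of length k is k.
Branch 1: length 15, Nim-value = 15
Branch 2: length 15, Nim-value = 15
Branch 3: length 3, Nim-value = 3
Total Nim-value = XOR of all branch values:
0 XOR 15 = 15
15 XOR 15 = 0
0 XOR 3 = 3
Nim-value of the tree = 3

3


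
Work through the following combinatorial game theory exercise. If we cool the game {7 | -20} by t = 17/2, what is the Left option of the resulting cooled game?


Original game: {7 | -20} (a switch {a | b} with a > b).
Cooling by t (for t below the temperature (a - b)/2 = 27/2) taxes each move by t: {a | b} cooled by t is {a - t | b + t}.
Cooling amount: t = 17/2
Cooled Left option: 7 - 17/2 = -3/2
Cooled Right option: -20 + 17/2 = -23/2
Cooled game: {-3/2 | -23/2}
Left option = -3/2

-3/2


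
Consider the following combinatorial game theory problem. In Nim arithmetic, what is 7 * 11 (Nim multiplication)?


Nim multiplication is bilinear over XOR: (u XOR v) * w = (u*w) XOR (v*w).
So we split each operand into its bit components and XOR the pairwise Nim products.
7 = 1 + 2 + 4 (as XOR of powers of 2).
11 = 1 + 2 + 8 (as XOR of powers of 2).
Using the standard Nim-product table on single bits:
  2*2 = 3,   2*4 = 8,   2*8 = 12,
  4*4 = 6,   4*8 = 11,  8*8 = 13,
and  1*x = x (identity), k*l = l*k (commutative).
Pairwise Nim products:
  1 * 1 = 1
  1 * 2 = 2
  1 * 8 = 8
  2 * 1 = 2
  2 * 2 = 3
  2 * 8 = 12
  4 * 1 = 4
  4 * 2 = 8
  4 * 8 = 11
XOR them: 1 XOR 2 XOR 8 XOR 2 XOR 3 XOR 12 XOR 4 XOR 8 XOR 11 = 1.
Result: 7 * 11 = 1 (in Nim).

1


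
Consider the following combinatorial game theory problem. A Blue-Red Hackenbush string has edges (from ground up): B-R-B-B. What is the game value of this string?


Edges (from ground): B-R-B-B
By Berlekamp's sign-expansion rule, a Blue-Red Hackenbush stalk has the value of the surreal number whose sign sequence is the edge sequence with B -> + and R -> -.
Sign sequence: +-++
Trace the sign expansion in the surreal number tree, starting from 0:
Edge 1: B (sign +) -> bounds (0, +inf), value = 1
Edge 2: R (sign -) -> bounds (0, 1), value = 1/2
Edge 3: B (sign +) -> bounds (1/2, 1), value = 3/4
Edge 4: B (sign +) -> bounds (3/4, 1), value = 7/8
Game value = 7/8

7/8


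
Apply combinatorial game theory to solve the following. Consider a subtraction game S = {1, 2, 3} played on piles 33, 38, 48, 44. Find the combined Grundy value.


Subtraction set: {1, 2, 3}
For this subtraction set, G(n) = n mod 4 (period = max + 1 = 4).
Pile 1 (size 33): G(33) = 33 mod 4 = 1
Pile 2 (size 38): G(38) = 38 mod 4 = 2
Pile 3 (size 48): G(48) = 48 mod 4 = 0
Pile 4 (size 44): G(44) = 44 mod 4 = 0
Total Grundy value = XOR of all: 1 XOR 2 XOR 0 XOR 0 = 3

3


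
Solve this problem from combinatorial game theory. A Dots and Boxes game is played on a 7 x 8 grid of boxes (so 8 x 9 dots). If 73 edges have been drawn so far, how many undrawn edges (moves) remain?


Grid: 7 x 8 boxes, i.e. 8 rows and 9 columns of dots.
Horizontal edges: (rows + 1) * cols = 8 * 8 = 64
Vertical edges: rows * (cols + 1) = 7 * 9 = 63
Total edges: 64 + 63 = 127
Edges drawn: 73
Remaining: 127 - 73 = 54

54


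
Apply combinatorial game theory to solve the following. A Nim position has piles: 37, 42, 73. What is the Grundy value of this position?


We need the XOR (exclusive or) of all pile sizes.
After XOR-ing pile 1 (size 37): 0 XOR 37 = 37
After XOR-ing pile 2 (size 42): 37 XOR 42 = 15
After XOR-ing pile 3 (size 73): 15 XOR 73 = 70
The Nim-value of this position is 70.

70


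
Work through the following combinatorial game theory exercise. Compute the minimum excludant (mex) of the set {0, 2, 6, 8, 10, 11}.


Set = {0, 2, 6, 8, 10, 11}
0 is in the set.
1 is NOT in the set. This is the mex.
mex = 1

1


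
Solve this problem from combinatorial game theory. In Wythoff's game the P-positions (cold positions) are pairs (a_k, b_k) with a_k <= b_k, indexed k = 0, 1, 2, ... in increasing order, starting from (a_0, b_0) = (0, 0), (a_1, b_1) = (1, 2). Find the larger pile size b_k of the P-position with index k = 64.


By Wythoff's theorem, a_k = floor(k * phi) and b_k = floor(k * phi^2) = a_k + k, where phi = (1 + sqrt(5))/2 is the golden ratio.
phi = (1 + sqrt(5))/2 = 1.618034
phi^2 = phi + 1 = 2.618034
k = 64
k * phi^2 = 64 * 2.618034 = 167.554175
b_64 = floor(k * phi^2) = 167 (check: a_64 + k = 103 + 64 = 167)

167


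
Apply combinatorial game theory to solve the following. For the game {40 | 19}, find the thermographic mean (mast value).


Game = {40 | 19}, a switch {a | b} with numbers a > b.
Its thermograph has left wall a - t and right wall b + t, which meet at t = (a - b)/2, where both equal (a + b)/2. So the mast (mean value) is at (a + b)/2.
Mean = (40 + (19))/2 = 59/2 = 59/2

59/2


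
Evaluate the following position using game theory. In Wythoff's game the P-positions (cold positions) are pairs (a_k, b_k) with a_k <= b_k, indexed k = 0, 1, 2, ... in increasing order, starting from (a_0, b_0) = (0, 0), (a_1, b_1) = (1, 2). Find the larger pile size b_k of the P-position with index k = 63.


By Wythoff's theorem, a_k = floor(k * phi) and b_k = floor(k * phi^2) = a_k + k, where phi = (1 + sqrt(5))/2 is the golden ratio.
phi = (1 + sqrt(5))/2 = 1.618034
phi^2 = phi + 1 = 2.618034
k = 63
k * phi^2 = 63 * 2.618034 = 164.936141
b_63 = floor(k * phi^2) = 164 (check: a_63 + k = 101 + 63 = 164)

164


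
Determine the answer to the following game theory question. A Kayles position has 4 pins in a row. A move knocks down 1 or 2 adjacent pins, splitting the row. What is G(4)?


Kayles: a move removes 1 or 2 adjacent pins from a contiguous row.
Removing pins from a row of k leaves two independent rows (a, b) with a + b = k - 1 (one pin) or a + b = k - 2 (two pins); an end removal gives a = 0.
By Sprague-Grundy, G(k) = mex{ G(a) XOR G(b) } over all these splits. G(0) = 0.
G(1): splits (0,0):0^0=0 -> mex({0}) = 1
G(2): splits (0,1):0^1=1 (0,0):0^0=0 -> mex({0, 1}) = 2
G(3): splits (0,2):0^2=2 (1,1):1^1=0 (0,1):0^1=1 -> mex({0, 1, 2}) = 3
G(4): splits (0,3):0^3=3 (1,2):1^2=3 (0,2):0^2=2 (1,1):1^1=0 -> mex({0, 2, 3}) = 1
Therefore G(4) = 1.

1


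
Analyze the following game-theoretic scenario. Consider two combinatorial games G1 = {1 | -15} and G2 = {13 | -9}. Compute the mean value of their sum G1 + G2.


G1 = {1 | -15}, G2 = {13 | -9}
Each is a switch {a | b} with numbers a > b; its mean value is (a + b)/2, and mean value is additive over game sums: m(G1 + G2) = m(G1) + m(G2).
Mean of G1 = (1 + (-15))/2 = -14/2 = -7
Mean of G2 = (13 + (-9))/2 = 4/2 = 2
Mean of G1 + G2 = -7 + 2 = -5

-5


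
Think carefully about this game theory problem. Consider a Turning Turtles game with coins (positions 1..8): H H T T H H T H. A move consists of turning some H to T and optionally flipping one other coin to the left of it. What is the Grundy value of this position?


Coins: H H T T H H T H
Key fact: a single head at position k behaves exactly like a Nim heap of size k (turning it to T and optionally flipping a coin at j < k corresponds to moving the heap from k to j, or to 0), and heads combine as a disjunctive sum (two heads at the same place would cancel, matching j XOR j = 0). So the Nim-value is the XOR of the 1-indexed positions of the heads.
Face-up positions (1-indexed): [1, 2, 5, 6, 8]
XOR 0 with 1: 0 XOR 1 = 1
XOR 1 with 2: 1 XOR 2 = 3
XOR 3 with 5: 3 XOR 5 = 6
XOR 6 with 6: 6 XOR 6 = 0
XOR 0 with 8: 0 XOR 8 = 8
Nim-value = 8

8


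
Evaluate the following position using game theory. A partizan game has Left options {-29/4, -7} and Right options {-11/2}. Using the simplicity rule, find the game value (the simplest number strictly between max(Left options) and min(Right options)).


Left options: {-29/4, -7}, max = -7
Right options: {-11/2}, min = -11/2
All options are numbers and max(Left) < min(Right), so by the simplicity theorem the value is the simplest (earliest-born) number strictly between -7 and -11/2.
The only integer strictly between -7 and -11/2 is -6.
No non-integer in the interval can be simpler: if x is a non-integer in the interval, then floor(x) or ceil(x) also lies in the interval (the interval contains an integer), and both are proper prefixes of x's sign expansion, i.e. born earlier. So the game value is -6.
Game value = -6

-6


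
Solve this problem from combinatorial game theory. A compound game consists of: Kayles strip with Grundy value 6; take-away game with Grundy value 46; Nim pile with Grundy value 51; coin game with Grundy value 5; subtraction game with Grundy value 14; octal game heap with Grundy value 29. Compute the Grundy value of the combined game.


By the Sprague-Grundy theorem, the Grundy value of a sum of games is the XOR of individual Grundy values.
Kayles strip: Grundy value = 6. Running XOR: 0 XOR 6 = 6
take-away game: Grundy value = 46. Running XOR: 6 XOR 46 = 40
Nim pile: Grundy value = 51. Running XOR: 40 XOR 51 = 27
coin game: Grundy value = 5. Running XOR: 27 XOR 5 = 30
subtraction game: Grundy value = 14. Running XOR: 30 XOR 14 = 16
octal game heap: Grundy value = 29. Running XOR: 16 XOR 29 = 13
The combined Grundy value is 13.

13


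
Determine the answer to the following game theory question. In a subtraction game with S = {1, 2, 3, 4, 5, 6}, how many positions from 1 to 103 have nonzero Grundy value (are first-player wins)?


Subtraction set S = {1, 2, 3, 4, 5, 6}, so G(n) = n mod 7.
G(n) = 0 when n is a multiple of 7.
Multiples of 7 in [1, 103]: 14
N-positions (nonzero Grundy) = 103 - 14 = 89

89


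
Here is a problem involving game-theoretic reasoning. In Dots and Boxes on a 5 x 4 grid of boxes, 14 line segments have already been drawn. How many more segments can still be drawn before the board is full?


Grid: 5 x 4 boxes, i.e. 6 rows and 5 columns of dots.
Horizontal edges: (rows + 1) * cols = 6 * 4 = 24
Vertical edges: rows * (cols + 1) = 5 * 5 = 25
Total edges: 24 + 25 = 49
Edges drawn: 14
Remaining: 49 - 14 = 35

35


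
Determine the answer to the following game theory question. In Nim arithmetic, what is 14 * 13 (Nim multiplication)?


Nim multiplication is bilinear over XOR: (u XOR v) * w = (u*w) XOR (v*w).
So we split each operand into its bit components and XOR the pairwise Nim products.
14 = 2 + 4 + 8 (as XOR of powers of 2).
13 = 1 + 4 + 8 (as XOR of powers of 2).
Using the standard Nim-product table on single bits:
  2*2 = 3,   2*4 = 8,   2*8 = 12,
  4*4 = 6,   4*8 = 11,  8*8 = 13,
and  1*x = x (identity), k*l = l*k (commutative).
Pairwise Nim products:
  2 * 1 = 2
  2 * 4 = 8
  2 * 8 = 12
  4 * 1 = 4
  4 * 4 = 6
  4 * 8 = 11
  8 * 1 = 8
  8 * 4 = 11
  8 * 8 = 13
XOR them: 2 XOR 8 XOR 12 XOR 4 XOR 6 XOR 11 XOR 8 XOR 11 XOR 13 = 1.
Result: 14 * 13 = 1 (in Nim).

1


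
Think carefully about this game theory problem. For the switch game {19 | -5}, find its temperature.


The game is {19 | -5}, a switch {a | b} with numbers a > b.
Cooling {a | b} by t gives {a - t | b + t}, which stops being hot when a - t = b + t, i.e. at t = (a - b)/2. So the temperature of a switch is (a - b)/2.
Temperature = (Left option - Right option) / 2
= (19 - (-5)) / 2
= 24 / 2
= 12

12


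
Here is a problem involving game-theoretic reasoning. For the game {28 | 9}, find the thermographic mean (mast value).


Game = {28 | 9}, a switch {a | b} with numbers a > b.
Its thermograph has left wall a - t and right wall b + t, which meet at t = (a - b)/2, where both equal (a + b)/2. So the mast (mean value) is at (a + b)/2.
Mean = (28 + (9))/2 = 37/2 = 37/2

37/2


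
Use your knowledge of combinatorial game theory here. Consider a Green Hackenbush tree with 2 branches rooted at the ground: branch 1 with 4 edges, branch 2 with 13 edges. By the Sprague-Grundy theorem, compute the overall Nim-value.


The tree has 2 branches from the ground vertex.
In Green Hackenbush, the Nim-value of a simple path of length k is k.
Branch 1: length 4, Nim-value = 4
Branch 2: length 13, Nim-value = 13
Total Nim-value = XOR of all branch values:
0 XOR 4 = 4
4 XOR 13 = 9
Nim-value of the tree = 9

9


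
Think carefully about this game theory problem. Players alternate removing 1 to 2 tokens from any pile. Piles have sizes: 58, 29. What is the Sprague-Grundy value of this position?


Subtraction set: {1, 2}
For this subtraction set, G(n) = n mod 3 (period = max + 1 = 3).
Pile 1 (size 58): G(58) = 58 mod 3 = 1
Pile 2 (size 29): G(29) = 29 mod 3 = 2
Total Grundy value = XOR of all: 1 XOR 2 = 3

3
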